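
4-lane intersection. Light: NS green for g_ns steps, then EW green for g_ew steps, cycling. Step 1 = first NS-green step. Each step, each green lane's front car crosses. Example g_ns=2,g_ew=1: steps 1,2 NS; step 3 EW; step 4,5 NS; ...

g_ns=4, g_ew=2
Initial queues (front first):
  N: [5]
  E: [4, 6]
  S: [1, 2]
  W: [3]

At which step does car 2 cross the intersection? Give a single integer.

Step 1 [NS]: N:car5-GO,E:wait,S:car1-GO,W:wait | queues: N=0 E=2 S=1 W=1
Step 2 [NS]: N:empty,E:wait,S:car2-GO,W:wait | queues: N=0 E=2 S=0 W=1
Step 3 [NS]: N:empty,E:wait,S:empty,W:wait | queues: N=0 E=2 S=0 W=1
Step 4 [NS]: N:empty,E:wait,S:empty,W:wait | queues: N=0 E=2 S=0 W=1
Step 5 [EW]: N:wait,E:car4-GO,S:wait,W:car3-GO | queues: N=0 E=1 S=0 W=0
Step 6 [EW]: N:wait,E:car6-GO,S:wait,W:empty | queues: N=0 E=0 S=0 W=0
Car 2 crosses at step 2

2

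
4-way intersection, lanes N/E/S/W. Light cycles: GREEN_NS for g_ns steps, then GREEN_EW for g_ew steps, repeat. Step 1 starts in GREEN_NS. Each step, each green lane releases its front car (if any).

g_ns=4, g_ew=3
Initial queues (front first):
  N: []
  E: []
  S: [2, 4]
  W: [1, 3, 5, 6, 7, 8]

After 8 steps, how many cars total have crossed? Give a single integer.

Step 1 [NS]: N:empty,E:wait,S:car2-GO,W:wait | queues: N=0 E=0 S=1 W=6
Step 2 [NS]: N:empty,E:wait,S:car4-GO,W:wait | queues: N=0 E=0 S=0 W=6
Step 3 [NS]: N:empty,E:wait,S:empty,W:wait | queues: N=0 E=0 S=0 W=6
Step 4 [NS]: N:empty,E:wait,S:empty,W:wait | queues: N=0 E=0 S=0 W=6
Step 5 [EW]: N:wait,E:empty,S:wait,W:car1-GO | queues: N=0 E=0 S=0 W=5
Step 6 [EW]: N:wait,E:empty,S:wait,W:car3-GO | queues: N=0 E=0 S=0 W=4
Step 7 [EW]: N:wait,E:empty,S:wait,W:car5-GO | queues: N=0 E=0 S=0 W=3
Step 8 [NS]: N:empty,E:wait,S:empty,W:wait | queues: N=0 E=0 S=0 W=3
Cars crossed by step 8: 5

Answer: 5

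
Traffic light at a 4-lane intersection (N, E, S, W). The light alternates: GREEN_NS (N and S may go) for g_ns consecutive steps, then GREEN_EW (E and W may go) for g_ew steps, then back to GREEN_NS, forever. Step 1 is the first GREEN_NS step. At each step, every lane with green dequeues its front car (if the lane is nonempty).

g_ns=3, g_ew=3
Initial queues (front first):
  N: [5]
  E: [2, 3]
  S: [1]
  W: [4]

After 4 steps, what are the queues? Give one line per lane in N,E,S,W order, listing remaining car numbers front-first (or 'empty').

Step 1 [NS]: N:car5-GO,E:wait,S:car1-GO,W:wait | queues: N=0 E=2 S=0 W=1
Step 2 [NS]: N:empty,E:wait,S:empty,W:wait | queues: N=0 E=2 S=0 W=1
Step 3 [NS]: N:empty,E:wait,S:empty,W:wait | queues: N=0 E=2 S=0 W=1
Step 4 [EW]: N:wait,E:car2-GO,S:wait,W:car4-GO | queues: N=0 E=1 S=0 W=0

N: empty
E: 3
S: empty
W: empty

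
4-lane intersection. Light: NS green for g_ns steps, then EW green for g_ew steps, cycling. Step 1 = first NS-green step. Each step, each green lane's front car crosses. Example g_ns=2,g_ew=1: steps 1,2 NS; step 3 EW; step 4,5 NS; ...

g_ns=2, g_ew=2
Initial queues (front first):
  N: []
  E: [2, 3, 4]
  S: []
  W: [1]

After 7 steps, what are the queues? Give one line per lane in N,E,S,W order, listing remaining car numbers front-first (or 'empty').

Step 1 [NS]: N:empty,E:wait,S:empty,W:wait | queues: N=0 E=3 S=0 W=1
Step 2 [NS]: N:empty,E:wait,S:empty,W:wait | queues: N=0 E=3 S=0 W=1
Step 3 [EW]: N:wait,E:car2-GO,S:wait,W:car1-GO | queues: N=0 E=2 S=0 W=0
Step 4 [EW]: N:wait,E:car3-GO,S:wait,W:empty | queues: N=0 E=1 S=0 W=0
Step 5 [NS]: N:empty,E:wait,S:empty,W:wait | queues: N=0 E=1 S=0 W=0
Step 6 [NS]: N:empty,E:wait,S:empty,W:wait | queues: N=0 E=1 S=0 W=0
Step 7 [EW]: N:wait,E:car4-GO,S:wait,W:empty | queues: N=0 E=0 S=0 W=0

N: empty
E: empty
S: empty
W: empty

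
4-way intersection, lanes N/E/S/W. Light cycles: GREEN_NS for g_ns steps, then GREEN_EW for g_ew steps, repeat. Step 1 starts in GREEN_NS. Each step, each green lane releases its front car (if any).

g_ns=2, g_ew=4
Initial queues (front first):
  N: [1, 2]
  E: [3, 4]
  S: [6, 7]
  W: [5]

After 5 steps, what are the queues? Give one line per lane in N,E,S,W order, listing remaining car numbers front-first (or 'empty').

Step 1 [NS]: N:car1-GO,E:wait,S:car6-GO,W:wait | queues: N=1 E=2 S=1 W=1
Step 2 [NS]: N:car2-GO,E:wait,S:car7-GO,W:wait | queues: N=0 E=2 S=0 W=1
Step 3 [EW]: N:wait,E:car3-GO,S:wait,W:car5-GO | queues: N=0 E=1 S=0 W=0
Step 4 [EW]: N:wait,E:car4-GO,S:wait,W:empty | queues: N=0 E=0 S=0 W=0

N: empty
E: empty
S: empty
W: empty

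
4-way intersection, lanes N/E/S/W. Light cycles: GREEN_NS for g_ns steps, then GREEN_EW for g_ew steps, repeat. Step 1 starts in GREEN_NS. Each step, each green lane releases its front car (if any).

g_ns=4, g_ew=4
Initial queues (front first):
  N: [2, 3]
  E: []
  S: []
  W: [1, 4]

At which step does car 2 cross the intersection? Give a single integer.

Step 1 [NS]: N:car2-GO,E:wait,S:empty,W:wait | queues: N=1 E=0 S=0 W=2
Step 2 [NS]: N:car3-GO,E:wait,S:empty,W:wait | queues: N=0 E=0 S=0 W=2
Step 3 [NS]: N:empty,E:wait,S:empty,W:wait | queues: N=0 E=0 S=0 W=2
Step 4 [NS]: N:empty,E:wait,S:empty,W:wait | queues: N=0 E=0 S=0 W=2
Step 5 [EW]: N:wait,E:empty,S:wait,W:car1-GO | queues: N=0 E=0 S=0 W=1
Step 6 [EW]: N:wait,E:empty,S:wait,W:car4-GO | queues: N=0 E=0 S=0 W=0
Car 2 crosses at step 1

1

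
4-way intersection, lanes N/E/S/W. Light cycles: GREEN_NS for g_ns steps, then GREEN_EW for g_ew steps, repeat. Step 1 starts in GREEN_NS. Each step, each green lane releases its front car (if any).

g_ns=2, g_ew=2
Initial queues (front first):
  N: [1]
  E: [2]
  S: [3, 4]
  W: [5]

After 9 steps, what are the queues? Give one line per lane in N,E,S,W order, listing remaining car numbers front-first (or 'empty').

Step 1 [NS]: N:car1-GO,E:wait,S:car3-GO,W:wait | queues: N=0 E=1 S=1 W=1
Step 2 [NS]: N:empty,E:wait,S:car4-GO,W:wait | queues: N=0 E=1 S=0 W=1
Step 3 [EW]: N:wait,E:car2-GO,S:wait,W:car5-GO | queues: N=0 E=0 S=0 W=0

N: empty
E: empty
S: empty
W: empty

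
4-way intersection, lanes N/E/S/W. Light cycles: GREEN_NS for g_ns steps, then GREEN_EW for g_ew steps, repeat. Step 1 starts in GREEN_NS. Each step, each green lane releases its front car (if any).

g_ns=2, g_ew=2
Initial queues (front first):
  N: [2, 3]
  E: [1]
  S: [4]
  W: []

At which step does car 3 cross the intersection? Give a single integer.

Step 1 [NS]: N:car2-GO,E:wait,S:car4-GO,W:wait | queues: N=1 E=1 S=0 W=0
Step 2 [NS]: N:car3-GO,E:wait,S:empty,W:wait | queues: N=0 E=1 S=0 W=0
Step 3 [EW]: N:wait,E:car1-GO,S:wait,W:empty | queues: N=0 E=0 S=0 W=0
Car 3 crosses at step 2

2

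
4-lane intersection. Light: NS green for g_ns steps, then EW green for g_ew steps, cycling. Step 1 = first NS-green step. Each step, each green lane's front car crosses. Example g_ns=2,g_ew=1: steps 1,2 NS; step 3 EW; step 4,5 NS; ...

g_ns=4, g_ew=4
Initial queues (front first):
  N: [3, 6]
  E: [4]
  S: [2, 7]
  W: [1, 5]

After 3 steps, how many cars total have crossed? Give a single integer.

Step 1 [NS]: N:car3-GO,E:wait,S:car2-GO,W:wait | queues: N=1 E=1 S=1 W=2
Step 2 [NS]: N:car6-GO,E:wait,S:car7-GO,W:wait | queues: N=0 E=1 S=0 W=2
Step 3 [NS]: N:empty,E:wait,S:empty,W:wait | queues: N=0 E=1 S=0 W=2
Cars crossed by step 3: 4

Answer: 4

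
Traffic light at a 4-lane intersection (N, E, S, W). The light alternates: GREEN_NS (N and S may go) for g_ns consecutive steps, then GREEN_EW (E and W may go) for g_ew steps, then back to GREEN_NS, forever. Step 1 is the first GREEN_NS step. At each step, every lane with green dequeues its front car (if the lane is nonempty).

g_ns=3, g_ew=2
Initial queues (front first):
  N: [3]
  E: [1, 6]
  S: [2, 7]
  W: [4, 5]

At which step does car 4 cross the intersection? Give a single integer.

Step 1 [NS]: N:car3-GO,E:wait,S:car2-GO,W:wait | queues: N=0 E=2 S=1 W=2
Step 2 [NS]: N:empty,E:wait,S:car7-GO,W:wait | queues: N=0 E=2 S=0 W=2
Step 3 [NS]: N:empty,E:wait,S:empty,W:wait | queues: N=0 E=2 S=0 W=2
Step 4 [EW]: N:wait,E:car1-GO,S:wait,W:car4-GO | queues: N=0 E=1 S=0 W=1
Step 5 [EW]: N:wait,E:car6-GO,S:wait,W:car5-GO | queues: N=0 E=0 S=0 W=0
Car 4 crosses at step 4

4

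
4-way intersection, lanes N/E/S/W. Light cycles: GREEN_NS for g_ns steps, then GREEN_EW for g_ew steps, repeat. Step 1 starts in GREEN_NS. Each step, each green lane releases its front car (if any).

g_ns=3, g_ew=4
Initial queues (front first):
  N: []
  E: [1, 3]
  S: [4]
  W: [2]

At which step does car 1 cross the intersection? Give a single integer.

Step 1 [NS]: N:empty,E:wait,S:car4-GO,W:wait | queues: N=0 E=2 S=0 W=1
Step 2 [NS]: N:empty,E:wait,S:empty,W:wait | queues: N=0 E=2 S=0 W=1
Step 3 [NS]: N:empty,E:wait,S:empty,W:wait | queues: N=0 E=2 S=0 W=1
Step 4 [EW]: N:wait,E:car1-GO,S:wait,W:car2-GO | queues: N=0 E=1 S=0 W=0
Step 5 [EW]: N:wait,E:car3-GO,S:wait,W:empty | queues: N=0 E=0 S=0 W=0
Car 1 crosses at step 4

4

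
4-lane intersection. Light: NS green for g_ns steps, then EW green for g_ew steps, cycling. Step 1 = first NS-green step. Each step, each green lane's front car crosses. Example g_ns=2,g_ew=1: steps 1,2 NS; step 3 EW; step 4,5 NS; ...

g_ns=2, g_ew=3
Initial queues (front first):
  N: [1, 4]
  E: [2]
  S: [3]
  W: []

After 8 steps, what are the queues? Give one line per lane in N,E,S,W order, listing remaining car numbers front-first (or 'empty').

Step 1 [NS]: N:car1-GO,E:wait,S:car3-GO,W:wait | queues: N=1 E=1 S=0 W=0
Step 2 [NS]: N:car4-GO,E:wait,S:empty,W:wait | queues: N=0 E=1 S=0 W=0
Step 3 [EW]: N:wait,E:car2-GO,S:wait,W:empty | queues: N=0 E=0 S=0 W=0

N: empty
E: empty
S: empty
W: empty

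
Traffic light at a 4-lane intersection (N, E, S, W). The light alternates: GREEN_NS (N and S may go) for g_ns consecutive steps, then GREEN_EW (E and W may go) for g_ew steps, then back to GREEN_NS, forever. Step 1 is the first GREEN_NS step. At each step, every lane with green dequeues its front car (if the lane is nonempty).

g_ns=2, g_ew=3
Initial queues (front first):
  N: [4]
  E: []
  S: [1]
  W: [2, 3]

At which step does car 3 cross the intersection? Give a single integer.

Step 1 [NS]: N:car4-GO,E:wait,S:car1-GO,W:wait | queues: N=0 E=0 S=0 W=2
Step 2 [NS]: N:empty,E:wait,S:empty,W:wait | queues: N=0 E=0 S=0 W=2
Step 3 [EW]: N:wait,E:empty,S:wait,W:car2-GO | queues: N=0 E=0 S=0 W=1
Step 4 [EW]: N:wait,E:empty,S:wait,W:car3-GO | queues: N=0 E=0 S=0 W=0
Car 3 crosses at step 4

4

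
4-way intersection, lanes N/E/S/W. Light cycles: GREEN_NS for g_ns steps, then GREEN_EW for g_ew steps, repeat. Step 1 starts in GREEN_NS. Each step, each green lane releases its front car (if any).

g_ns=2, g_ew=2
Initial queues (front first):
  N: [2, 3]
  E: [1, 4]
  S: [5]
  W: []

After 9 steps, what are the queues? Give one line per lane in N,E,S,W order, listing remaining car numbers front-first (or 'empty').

Step 1 [NS]: N:car2-GO,E:wait,S:car5-GO,W:wait | queues: N=1 E=2 S=0 W=0
Step 2 [NS]: N:car3-GO,E:wait,S:empty,W:wait | queues: N=0 E=2 S=0 W=0
Step 3 [EW]: N:wait,E:car1-GO,S:wait,W:empty | queues: N=0 E=1 S=0 W=0
Step 4 [EW]: N:wait,E:car4-GO,S:wait,W:empty | queues: N=0 E=0 S=0 W=0

N: empty
E: empty
S: empty
W: empty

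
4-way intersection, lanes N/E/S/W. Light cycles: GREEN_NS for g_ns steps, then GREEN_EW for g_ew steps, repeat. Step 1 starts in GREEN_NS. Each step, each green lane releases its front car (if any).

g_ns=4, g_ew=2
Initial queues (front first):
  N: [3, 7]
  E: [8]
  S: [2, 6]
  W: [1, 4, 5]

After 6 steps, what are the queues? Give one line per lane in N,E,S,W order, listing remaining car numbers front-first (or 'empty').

Step 1 [NS]: N:car3-GO,E:wait,S:car2-GO,W:wait | queues: N=1 E=1 S=1 W=3
Step 2 [NS]: N:car7-GO,E:wait,S:car6-GO,W:wait | queues: N=0 E=1 S=0 W=3
Step 3 [NS]: N:empty,E:wait,S:empty,W:wait | queues: N=0 E=1 S=0 W=3
Step 4 [NS]: N:empty,E:wait,S:empty,W:wait | queues: N=0 E=1 S=0 W=3
Step 5 [EW]: N:wait,E:car8-GO,S:wait,W:car1-GO | queues: N=0 E=0 S=0 W=2
Step 6 [EW]: N:wait,E:empty,S:wait,W:car4-GO | queues: N=0 E=0 S=0 W=1

N: empty
E: empty
S: empty
W: 5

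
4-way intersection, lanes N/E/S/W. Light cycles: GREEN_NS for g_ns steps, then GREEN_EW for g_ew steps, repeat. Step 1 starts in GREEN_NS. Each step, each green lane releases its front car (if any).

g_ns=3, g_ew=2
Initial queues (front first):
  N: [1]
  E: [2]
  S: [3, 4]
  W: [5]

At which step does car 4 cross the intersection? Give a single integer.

Step 1 [NS]: N:car1-GO,E:wait,S:car3-GO,W:wait | queues: N=0 E=1 S=1 W=1
Step 2 [NS]: N:empty,E:wait,S:car4-GO,W:wait | queues: N=0 E=1 S=0 W=1
Step 3 [NS]: N:empty,E:wait,S:empty,W:wait | queues: N=0 E=1 S=0 W=1
Step 4 [EW]: N:wait,E:car2-GO,S:wait,W:car5-GO | queues: N=0 E=0 S=0 W=0
Car 4 crosses at step 2

2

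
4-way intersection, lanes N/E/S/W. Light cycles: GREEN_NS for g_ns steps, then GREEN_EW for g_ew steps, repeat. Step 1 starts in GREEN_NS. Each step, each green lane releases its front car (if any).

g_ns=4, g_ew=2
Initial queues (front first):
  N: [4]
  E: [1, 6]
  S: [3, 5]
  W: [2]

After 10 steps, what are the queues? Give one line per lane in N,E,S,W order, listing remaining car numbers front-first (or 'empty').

Step 1 [NS]: N:car4-GO,E:wait,S:car3-GO,W:wait | queues: N=0 E=2 S=1 W=1
Step 2 [NS]: N:empty,E:wait,S:car5-GO,W:wait | queues: N=0 E=2 S=0 W=1
Step 3 [NS]: N:empty,E:wait,S:empty,W:wait | queues: N=0 E=2 S=0 W=1
Step 4 [NS]: N:empty,E:wait,S:empty,W:wait | queues: N=0 E=2 S=0 W=1
Step 5 [EW]: N:wait,E:car1-GO,S:wait,W:car2-GO | queues: N=0 E=1 S=0 W=0
Step 6 [EW]: N:wait,E:car6-GO,S:wait,W:empty | queues: N=0 E=0 S=0 W=0

N: empty
E: empty
S: empty
W: empty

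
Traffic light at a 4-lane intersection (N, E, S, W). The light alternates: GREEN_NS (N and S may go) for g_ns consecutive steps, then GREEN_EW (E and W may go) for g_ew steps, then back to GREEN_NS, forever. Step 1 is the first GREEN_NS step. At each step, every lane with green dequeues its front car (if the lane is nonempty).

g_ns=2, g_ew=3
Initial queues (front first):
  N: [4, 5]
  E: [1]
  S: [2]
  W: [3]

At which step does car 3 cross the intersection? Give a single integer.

Step 1 [NS]: N:car4-GO,E:wait,S:car2-GO,W:wait | queues: N=1 E=1 S=0 W=1
Step 2 [NS]: N:car5-GO,E:wait,S:empty,W:wait | queues: N=0 E=1 S=0 W=1
Step 3 [EW]: N:wait,E:car1-GO,S:wait,W:car3-GO | queues: N=0 E=0 S=0 W=0
Car 3 crosses at step 3

3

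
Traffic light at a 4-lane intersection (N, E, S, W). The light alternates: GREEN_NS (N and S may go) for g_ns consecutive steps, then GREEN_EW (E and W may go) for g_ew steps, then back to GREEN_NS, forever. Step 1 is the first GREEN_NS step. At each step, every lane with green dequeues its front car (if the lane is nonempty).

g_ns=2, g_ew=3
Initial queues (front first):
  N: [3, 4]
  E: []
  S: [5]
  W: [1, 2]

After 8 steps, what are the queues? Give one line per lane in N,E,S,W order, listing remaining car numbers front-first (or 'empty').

Step 1 [NS]: N:car3-GO,E:wait,S:car5-GO,W:wait | queues: N=1 E=0 S=0 W=2
Step 2 [NS]: N:car4-GO,E:wait,S:empty,W:wait | queues: N=0 E=0 S=0 W=2
Step 3 [EW]: N:wait,E:empty,S:wait,W:car1-GO | queues: N=0 E=0 S=0 W=1
Step 4 [EW]: N:wait,E:empty,S:wait,W:car2-GO | queues: N=0 E=0 S=0 W=0

N: empty
E: empty
S: empty
W: empty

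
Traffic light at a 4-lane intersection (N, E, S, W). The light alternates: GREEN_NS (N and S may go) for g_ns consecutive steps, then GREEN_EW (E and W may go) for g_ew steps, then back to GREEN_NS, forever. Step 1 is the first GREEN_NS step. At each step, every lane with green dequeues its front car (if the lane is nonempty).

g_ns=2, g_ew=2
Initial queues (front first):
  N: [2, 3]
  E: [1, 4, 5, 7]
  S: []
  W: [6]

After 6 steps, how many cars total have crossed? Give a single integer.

Answer: 5

Derivation:
Step 1 [NS]: N:car2-GO,E:wait,S:empty,W:wait | queues: N=1 E=4 S=0 W=1
Step 2 [NS]: N:car3-GO,E:wait,S:empty,W:wait | queues: N=0 E=4 S=0 W=1
Step 3 [EW]: N:wait,E:car1-GO,S:wait,W:car6-GO | queues: N=0 E=3 S=0 W=0
Step 4 [EW]: N:wait,E:car4-GO,S:wait,W:empty | queues: N=0 E=2 S=0 W=0
Step 5 [NS]: N:empty,E:wait,S:empty,W:wait | queues: N=0 E=2 S=0 W=0
Step 6 [NS]: N:empty,E:wait,S:empty,W:wait | queues: N=0 E=2 S=0 W=0
Cars crossed by step 6: 5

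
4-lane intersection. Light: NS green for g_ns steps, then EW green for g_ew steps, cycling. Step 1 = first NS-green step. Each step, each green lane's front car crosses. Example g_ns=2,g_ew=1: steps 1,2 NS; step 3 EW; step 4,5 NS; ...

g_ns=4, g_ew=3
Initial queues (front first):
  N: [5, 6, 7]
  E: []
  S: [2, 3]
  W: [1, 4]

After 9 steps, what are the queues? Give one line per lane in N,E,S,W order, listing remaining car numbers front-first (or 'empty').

Step 1 [NS]: N:car5-GO,E:wait,S:car2-GO,W:wait | queues: N=2 E=0 S=1 W=2
Step 2 [NS]: N:car6-GO,E:wait,S:car3-GO,W:wait | queues: N=1 E=0 S=0 W=2
Step 3 [NS]: N:car7-GO,E:wait,S:empty,W:wait | queues: N=0 E=0 S=0 W=2
Step 4 [NS]: N:empty,E:wait,S:empty,W:wait | queues: N=0 E=0 S=0 W=2
Step 5 [EW]: N:wait,E:empty,S:wait,W:car1-GO | queues: N=0 E=0 S=0 W=1
Step 6 [EW]: N:wait,E:empty,S:wait,W:car4-GO | queues: N=0 E=0 S=0 W=0

N: empty
E: empty
S: empty
W: empty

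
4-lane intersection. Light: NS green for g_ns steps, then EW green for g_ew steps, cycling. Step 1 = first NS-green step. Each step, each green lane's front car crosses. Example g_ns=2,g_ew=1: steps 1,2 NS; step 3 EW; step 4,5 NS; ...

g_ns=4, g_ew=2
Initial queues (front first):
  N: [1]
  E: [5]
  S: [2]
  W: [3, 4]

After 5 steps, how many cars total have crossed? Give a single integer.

Answer: 4

Derivation:
Step 1 [NS]: N:car1-GO,E:wait,S:car2-GO,W:wait | queues: N=0 E=1 S=0 W=2
Step 2 [NS]: N:empty,E:wait,S:empty,W:wait | queues: N=0 E=1 S=0 W=2
Step 3 [NS]: N:empty,E:wait,S:empty,W:wait | queues: N=0 E=1 S=0 W=2
Step 4 [NS]: N:empty,E:wait,S:empty,W:wait | queues: N=0 E=1 S=0 W=2
Step 5 [EW]: N:wait,E:car5-GO,S:wait,W:car3-GO | queues: N=0 E=0 S=0 W=1
Cars crossed by step 5: 4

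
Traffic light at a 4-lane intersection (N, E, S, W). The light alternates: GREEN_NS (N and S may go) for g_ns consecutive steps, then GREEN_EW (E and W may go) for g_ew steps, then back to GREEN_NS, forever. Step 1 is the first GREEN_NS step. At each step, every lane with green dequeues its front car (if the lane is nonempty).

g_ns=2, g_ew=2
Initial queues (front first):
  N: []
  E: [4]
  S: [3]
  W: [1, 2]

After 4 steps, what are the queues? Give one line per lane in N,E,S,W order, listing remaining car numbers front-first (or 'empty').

Step 1 [NS]: N:empty,E:wait,S:car3-GO,W:wait | queues: N=0 E=1 S=0 W=2
Step 2 [NS]: N:empty,E:wait,S:empty,W:wait | queues: N=0 E=1 S=0 W=2
Step 3 [EW]: N:wait,E:car4-GO,S:wait,W:car1-GO | queues: N=0 E=0 S=0 W=1
Step 4 [EW]: N:wait,E:empty,S:wait,W:car2-GO | queues: N=0 E=0 S=0 W=0

N: empty
E: empty
S: empty
W: empty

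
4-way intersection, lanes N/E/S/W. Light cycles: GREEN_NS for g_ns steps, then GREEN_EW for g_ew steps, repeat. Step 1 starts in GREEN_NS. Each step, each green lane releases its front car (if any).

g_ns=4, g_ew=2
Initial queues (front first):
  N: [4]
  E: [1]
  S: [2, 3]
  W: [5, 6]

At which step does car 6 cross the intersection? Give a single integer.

Step 1 [NS]: N:car4-GO,E:wait,S:car2-GO,W:wait | queues: N=0 E=1 S=1 W=2
Step 2 [NS]: N:empty,E:wait,S:car3-GO,W:wait | queues: N=0 E=1 S=0 W=2
Step 3 [NS]: N:empty,E:wait,S:empty,W:wait | queues: N=0 E=1 S=0 W=2
Step 4 [NS]: N:empty,E:wait,S:empty,W:wait | queues: N=0 E=1 S=0 W=2
Step 5 [EW]: N:wait,E:car1-GO,S:wait,W:car5-GO | queues: N=0 E=0 S=0 W=1
Step 6 [EW]: N:wait,E:empty,S:wait,W:car6-GO | queues: N=0 E=0 S=0 W=0
Car 6 crosses at step 6

6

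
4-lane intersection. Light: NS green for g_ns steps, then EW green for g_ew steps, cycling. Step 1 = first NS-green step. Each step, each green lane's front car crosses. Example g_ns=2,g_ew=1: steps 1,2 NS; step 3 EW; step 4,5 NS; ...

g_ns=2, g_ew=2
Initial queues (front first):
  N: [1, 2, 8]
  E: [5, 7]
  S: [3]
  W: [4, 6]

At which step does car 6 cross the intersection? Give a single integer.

Step 1 [NS]: N:car1-GO,E:wait,S:car3-GO,W:wait | queues: N=2 E=2 S=0 W=2
Step 2 [NS]: N:car2-GO,E:wait,S:empty,W:wait | queues: N=1 E=2 S=0 W=2
Step 3 [EW]: N:wait,E:car5-GO,S:wait,W:car4-GO | queues: N=1 E=1 S=0 W=1
Step 4 [EW]: N:wait,E:car7-GO,S:wait,W:car6-GO | queues: N=1 E=0 S=0 W=0
Step 5 [NS]: N:car8-GO,E:wait,S:empty,W:wait | queues: N=0 E=0 S=0 W=0
Car 6 crosses at step 4

4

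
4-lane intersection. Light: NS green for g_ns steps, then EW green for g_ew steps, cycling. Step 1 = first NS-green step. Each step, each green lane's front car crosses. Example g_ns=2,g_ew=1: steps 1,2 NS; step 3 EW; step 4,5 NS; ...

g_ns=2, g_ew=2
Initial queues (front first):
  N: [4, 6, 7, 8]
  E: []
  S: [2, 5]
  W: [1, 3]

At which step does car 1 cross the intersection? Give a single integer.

Step 1 [NS]: N:car4-GO,E:wait,S:car2-GO,W:wait | queues: N=3 E=0 S=1 W=2
Step 2 [NS]: N:car6-GO,E:wait,S:car5-GO,W:wait | queues: N=2 E=0 S=0 W=2
Step 3 [EW]: N:wait,E:empty,S:wait,W:car1-GO | queues: N=2 E=0 S=0 W=1
Step 4 [EW]: N:wait,E:empty,S:wait,W:car3-GO | queues: N=2 E=0 S=0 W=0
Step 5 [NS]: N:car7-GO,E:wait,S:empty,W:wait | queues: N=1 E=0 S=0 W=0
Step 6 [NS]: N:car8-GO,E:wait,S:empty,W:wait | queues: N=0 E=0 S=0 W=0
Car 1 crosses at step 3

3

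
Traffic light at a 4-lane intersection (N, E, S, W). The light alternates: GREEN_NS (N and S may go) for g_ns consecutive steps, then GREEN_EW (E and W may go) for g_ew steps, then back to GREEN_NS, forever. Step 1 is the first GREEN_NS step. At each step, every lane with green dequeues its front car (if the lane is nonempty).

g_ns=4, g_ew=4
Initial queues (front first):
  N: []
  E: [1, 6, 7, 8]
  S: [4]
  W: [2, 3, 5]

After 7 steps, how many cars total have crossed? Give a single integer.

Step 1 [NS]: N:empty,E:wait,S:car4-GO,W:wait | queues: N=0 E=4 S=0 W=3
Step 2 [NS]: N:empty,E:wait,S:empty,W:wait | queues: N=0 E=4 S=0 W=3
Step 3 [NS]: N:empty,E:wait,S:empty,W:wait | queues: N=0 E=4 S=0 W=3
Step 4 [NS]: N:empty,E:wait,S:empty,W:wait | queues: N=0 E=4 S=0 W=3
Step 5 [EW]: N:wait,E:car1-GO,S:wait,W:car2-GO | queues: N=0 E=3 S=0 W=2
Step 6 [EW]: N:wait,E:car6-GO,S:wait,W:car3-GO | queues: N=0 E=2 S=0 W=1
Step 7 [EW]: N:wait,E:car7-GO,S:wait,W:car5-GO | queues: N=0 E=1 S=0 W=0
Cars crossed by step 7: 7

Answer: 7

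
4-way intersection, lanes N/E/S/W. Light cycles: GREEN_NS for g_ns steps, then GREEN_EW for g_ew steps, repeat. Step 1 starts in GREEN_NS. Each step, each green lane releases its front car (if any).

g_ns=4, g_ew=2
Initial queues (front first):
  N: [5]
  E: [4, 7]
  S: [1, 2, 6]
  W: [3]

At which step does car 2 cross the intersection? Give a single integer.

Step 1 [NS]: N:car5-GO,E:wait,S:car1-GO,W:wait | queues: N=0 E=2 S=2 W=1
Step 2 [NS]: N:empty,E:wait,S:car2-GO,W:wait | queues: N=0 E=2 S=1 W=1
Step 3 [NS]: N:empty,E:wait,S:car6-GO,W:wait | queues: N=0 E=2 S=0 W=1
Step 4 [NS]: N:empty,E:wait,S:empty,W:wait | queues: N=0 E=2 S=0 W=1
Step 5 [EW]: N:wait,E:car4-GO,S:wait,W:car3-GO | queues: N=0 E=1 S=0 W=0
Step 6 [EW]: N:wait,E:car7-GO,S:wait,W:empty | queues: N=0 E=0 S=0 W=0
Car 2 crosses at step 2

2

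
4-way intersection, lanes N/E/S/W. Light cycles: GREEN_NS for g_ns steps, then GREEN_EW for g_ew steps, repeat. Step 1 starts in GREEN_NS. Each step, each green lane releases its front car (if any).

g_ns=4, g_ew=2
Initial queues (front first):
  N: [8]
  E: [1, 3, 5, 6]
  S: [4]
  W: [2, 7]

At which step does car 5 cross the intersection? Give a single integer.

Step 1 [NS]: N:car8-GO,E:wait,S:car4-GO,W:wait | queues: N=0 E=4 S=0 W=2
Step 2 [NS]: N:empty,E:wait,S:empty,W:wait | queues: N=0 E=4 S=0 W=2
Step 3 [NS]: N:empty,E:wait,S:empty,W:wait | queues: N=0 E=4 S=0 W=2
Step 4 [NS]: N:empty,E:wait,S:empty,W:wait | queues: N=0 E=4 S=0 W=2
Step 5 [EW]: N:wait,E:car1-GO,S:wait,W:car2-GO | queues: N=0 E=3 S=0 W=1
Step 6 [EW]: N:wait,E:car3-GO,S:wait,W:car7-GO | queues: N=0 E=2 S=0 W=0
Step 7 [NS]: N:empty,E:wait,S:empty,W:wait | queues: N=0 E=2 S=0 W=0
Step 8 [NS]: N:empty,E:wait,S:empty,W:wait | queues: N=0 E=2 S=0 W=0
Step 9 [NS]: N:empty,E:wait,S:empty,W:wait | queues: N=0 E=2 S=0 W=0
Step 10 [NS]: N:empty,E:wait,S:empty,W:wait | queues: N=0 E=2 S=0 W=0
Step 11 [EW]: N:wait,E:car5-GO,S:wait,W:empty | queues: N=0 E=1 S=0 W=0
Step 12 [EW]: N:wait,E:car6-GO,S:wait,W:empty | queues: N=0 E=0 S=0 W=0
Car 5 crosses at step 11

11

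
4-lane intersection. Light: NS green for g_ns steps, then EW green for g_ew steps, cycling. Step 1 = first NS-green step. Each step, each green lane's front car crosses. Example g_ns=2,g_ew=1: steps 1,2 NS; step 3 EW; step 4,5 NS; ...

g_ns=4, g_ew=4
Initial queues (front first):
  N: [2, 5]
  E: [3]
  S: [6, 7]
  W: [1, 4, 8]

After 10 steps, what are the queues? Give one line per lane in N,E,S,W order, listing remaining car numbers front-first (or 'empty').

Step 1 [NS]: N:car2-GO,E:wait,S:car6-GO,W:wait | queues: N=1 E=1 S=1 W=3
Step 2 [NS]: N:car5-GO,E:wait,S:car7-GO,W:wait | queues: N=0 E=1 S=0 W=3
Step 3 [NS]: N:empty,E:wait,S:empty,W:wait | queues: N=0 E=1 S=0 W=3
Step 4 [NS]: N:empty,E:wait,S:empty,W:wait | queues: N=0 E=1 S=0 W=3
Step 5 [EW]: N:wait,E:car3-GO,S:wait,W:car1-GO | queues: N=0 E=0 S=0 W=2
Step 6 [EW]: N:wait,E:empty,S:wait,W:car4-GO | queues: N=0 E=0 S=0 W=1
Step 7 [EW]: N:wait,E:empty,S:wait,W:car8-GO | queues: N=0 E=0 S=0 W=0

N: empty
E: empty
S: empty
W: empty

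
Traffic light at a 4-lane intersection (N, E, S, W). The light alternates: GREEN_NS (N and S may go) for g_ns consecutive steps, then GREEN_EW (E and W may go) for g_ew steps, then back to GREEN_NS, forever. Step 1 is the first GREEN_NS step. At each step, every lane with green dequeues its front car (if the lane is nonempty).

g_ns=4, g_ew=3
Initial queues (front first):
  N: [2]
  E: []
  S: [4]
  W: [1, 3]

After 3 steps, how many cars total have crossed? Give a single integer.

Step 1 [NS]: N:car2-GO,E:wait,S:car4-GO,W:wait | queues: N=0 E=0 S=0 W=2
Step 2 [NS]: N:empty,E:wait,S:empty,W:wait | queues: N=0 E=0 S=0 W=2
Step 3 [NS]: N:empty,E:wait,S:empty,W:wait | queues: N=0 E=0 S=0 W=2
Cars crossed by step 3: 2

Answer: 2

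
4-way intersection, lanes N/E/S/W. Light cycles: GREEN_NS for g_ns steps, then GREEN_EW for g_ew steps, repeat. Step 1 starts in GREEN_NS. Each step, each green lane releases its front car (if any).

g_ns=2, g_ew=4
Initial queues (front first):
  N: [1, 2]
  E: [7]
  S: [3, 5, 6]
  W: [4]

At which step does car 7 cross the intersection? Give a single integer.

Step 1 [NS]: N:car1-GO,E:wait,S:car3-GO,W:wait | queues: N=1 E=1 S=2 W=1
Step 2 [NS]: N:car2-GO,E:wait,S:car5-GO,W:wait | queues: N=0 E=1 S=1 W=1
Step 3 [EW]: N:wait,E:car7-GO,S:wait,W:car4-GO | queues: N=0 E=0 S=1 W=0
Step 4 [EW]: N:wait,E:empty,S:wait,W:empty | queues: N=0 E=0 S=1 W=0
Step 5 [EW]: N:wait,E:empty,S:wait,W:empty | queues: N=0 E=0 S=1 W=0
Step 6 [EW]: N:wait,E:empty,S:wait,W:empty | queues: N=0 E=0 S=1 W=0
Step 7 [NS]: N:empty,E:wait,S:car6-GO,W:wait | queues: N=0 E=0 S=0 W=0
Car 7 crosses at step 3

3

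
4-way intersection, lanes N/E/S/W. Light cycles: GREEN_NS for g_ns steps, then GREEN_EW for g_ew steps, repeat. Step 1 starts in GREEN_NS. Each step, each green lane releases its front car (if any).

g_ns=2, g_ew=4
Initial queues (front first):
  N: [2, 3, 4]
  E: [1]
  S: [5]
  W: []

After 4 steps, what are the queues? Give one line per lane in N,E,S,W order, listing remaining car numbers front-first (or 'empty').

Step 1 [NS]: N:car2-GO,E:wait,S:car5-GO,W:wait | queues: N=2 E=1 S=0 W=0
Step 2 [NS]: N:car3-GO,E:wait,S:empty,W:wait | queues: N=1 E=1 S=0 W=0
Step 3 [EW]: N:wait,E:car1-GO,S:wait,W:empty | queues: N=1 E=0 S=0 W=0
Step 4 [EW]: N:wait,E:empty,S:wait,W:empty | queues: N=1 E=0 S=0 W=0

N: 4
E: empty
S: empty
W: empty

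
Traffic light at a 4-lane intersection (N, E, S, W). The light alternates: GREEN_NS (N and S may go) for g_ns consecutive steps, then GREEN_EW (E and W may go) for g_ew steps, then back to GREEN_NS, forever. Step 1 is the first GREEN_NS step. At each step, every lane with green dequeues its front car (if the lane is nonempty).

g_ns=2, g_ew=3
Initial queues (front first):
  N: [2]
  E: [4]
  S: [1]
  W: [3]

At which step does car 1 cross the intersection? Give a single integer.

Step 1 [NS]: N:car2-GO,E:wait,S:car1-GO,W:wait | queues: N=0 E=1 S=0 W=1
Step 2 [NS]: N:empty,E:wait,S:empty,W:wait | queues: N=0 E=1 S=0 W=1
Step 3 [EW]: N:wait,E:car4-GO,S:wait,W:car3-GO | queues: N=0 E=0 S=0 W=0
Car 1 crosses at step 1

1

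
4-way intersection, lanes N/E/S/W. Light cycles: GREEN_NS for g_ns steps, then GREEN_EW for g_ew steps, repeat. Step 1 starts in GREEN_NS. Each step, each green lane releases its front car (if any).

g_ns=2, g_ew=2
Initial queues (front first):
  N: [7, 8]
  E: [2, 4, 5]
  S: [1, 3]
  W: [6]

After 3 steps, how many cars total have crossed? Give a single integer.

Step 1 [NS]: N:car7-GO,E:wait,S:car1-GO,W:wait | queues: N=1 E=3 S=1 W=1
Step 2 [NS]: N:car8-GO,E:wait,S:car3-GO,W:wait | queues: N=0 E=3 S=0 W=1
Step 3 [EW]: N:wait,E:car2-GO,S:wait,W:car6-GO | queues: N=0 E=2 S=0 W=0
Cars crossed by step 3: 6

Answer: 6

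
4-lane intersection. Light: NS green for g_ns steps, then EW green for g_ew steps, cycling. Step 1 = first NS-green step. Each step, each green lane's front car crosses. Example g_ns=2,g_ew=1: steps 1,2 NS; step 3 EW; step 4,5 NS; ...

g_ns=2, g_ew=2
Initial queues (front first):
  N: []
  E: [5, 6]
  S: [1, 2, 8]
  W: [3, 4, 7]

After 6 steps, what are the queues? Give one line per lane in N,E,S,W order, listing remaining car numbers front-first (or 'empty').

Step 1 [NS]: N:empty,E:wait,S:car1-GO,W:wait | queues: N=0 E=2 S=2 W=3
Step 2 [NS]: N:empty,E:wait,S:car2-GO,W:wait | queues: N=0 E=2 S=1 W=3
Step 3 [EW]: N:wait,E:car5-GO,S:wait,W:car3-GO | queues: N=0 E=1 S=1 W=2
Step 4 [EW]: N:wait,E:car6-GO,S:wait,W:car4-GO | queues: N=0 E=0 S=1 W=1
Step 5 [NS]: N:empty,E:wait,S:car8-GO,W:wait | queues: N=0 E=0 S=0 W=1
Step 6 [NS]: N:empty,E:wait,S:empty,W:wait | queues: N=0 E=0 S=0 W=1

N: empty
E: empty
S: empty
W: 7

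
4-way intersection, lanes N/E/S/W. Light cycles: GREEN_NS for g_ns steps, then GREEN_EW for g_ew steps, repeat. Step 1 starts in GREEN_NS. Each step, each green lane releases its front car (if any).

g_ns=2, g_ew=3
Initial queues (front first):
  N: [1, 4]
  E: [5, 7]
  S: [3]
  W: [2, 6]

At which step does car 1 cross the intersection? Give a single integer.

Step 1 [NS]: N:car1-GO,E:wait,S:car3-GO,W:wait | queues: N=1 E=2 S=0 W=2
Step 2 [NS]: N:car4-GO,E:wait,S:empty,W:wait | queues: N=0 E=2 S=0 W=2
Step 3 [EW]: N:wait,E:car5-GO,S:wait,W:car2-GO | queues: N=0 E=1 S=0 W=1
Step 4 [EW]: N:wait,E:car7-GO,S:wait,W:car6-GO | queues: N=0 E=0 S=0 W=0
Car 1 crosses at step 1

1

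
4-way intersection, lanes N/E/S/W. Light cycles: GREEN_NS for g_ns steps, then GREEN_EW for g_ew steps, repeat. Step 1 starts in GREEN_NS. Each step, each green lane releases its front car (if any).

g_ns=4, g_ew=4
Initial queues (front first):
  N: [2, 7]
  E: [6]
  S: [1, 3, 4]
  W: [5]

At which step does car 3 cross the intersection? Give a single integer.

Step 1 [NS]: N:car2-GO,E:wait,S:car1-GO,W:wait | queues: N=1 E=1 S=2 W=1
Step 2 [NS]: N:car7-GO,E:wait,S:car3-GO,W:wait | queues: N=0 E=1 S=1 W=1
Step 3 [NS]: N:empty,E:wait,S:car4-GO,W:wait | queues: N=0 E=1 S=0 W=1
Step 4 [NS]: N:empty,E:wait,S:empty,W:wait | queues: N=0 E=1 S=0 W=1
Step 5 [EW]: N:wait,E:car6-GO,S:wait,W:car5-GO | queues: N=0 E=0 S=0 W=0
Car 3 crosses at step 2

2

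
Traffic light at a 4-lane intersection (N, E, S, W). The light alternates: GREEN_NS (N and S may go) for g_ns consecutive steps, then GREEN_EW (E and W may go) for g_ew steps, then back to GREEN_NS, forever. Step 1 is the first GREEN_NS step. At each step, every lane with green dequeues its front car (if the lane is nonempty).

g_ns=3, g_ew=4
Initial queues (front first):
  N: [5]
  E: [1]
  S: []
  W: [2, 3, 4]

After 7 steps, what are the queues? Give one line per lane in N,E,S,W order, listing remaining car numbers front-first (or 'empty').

Step 1 [NS]: N:car5-GO,E:wait,S:empty,W:wait | queues: N=0 E=1 S=0 W=3
Step 2 [NS]: N:empty,E:wait,S:empty,W:wait | queues: N=0 E=1 S=0 W=3
Step 3 [NS]: N:empty,E:wait,S:empty,W:wait | queues: N=0 E=1 S=0 W=3
Step 4 [EW]: N:wait,E:car1-GO,S:wait,W:car2-GO | queues: N=0 E=0 S=0 W=2
Step 5 [EW]: N:wait,E:empty,S:wait,W:car3-GO | queues: N=0 E=0 S=0 W=1
Step 6 [EW]: N:wait,E:empty,S:wait,W:car4-GO | queues: N=0 E=0 S=0 W=0

N: empty
E: empty
S: empty
W: empty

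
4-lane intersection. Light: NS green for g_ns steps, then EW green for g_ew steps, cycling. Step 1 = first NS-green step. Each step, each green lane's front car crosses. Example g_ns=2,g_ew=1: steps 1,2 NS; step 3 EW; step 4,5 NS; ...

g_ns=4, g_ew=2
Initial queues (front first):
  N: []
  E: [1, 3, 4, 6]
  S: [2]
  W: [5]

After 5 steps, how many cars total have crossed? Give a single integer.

Answer: 3

Derivation:
Step 1 [NS]: N:empty,E:wait,S:car2-GO,W:wait | queues: N=0 E=4 S=0 W=1
Step 2 [NS]: N:empty,E:wait,S:empty,W:wait | queues: N=0 E=4 S=0 W=1
Step 3 [NS]: N:empty,E:wait,S:empty,W:wait | queues: N=0 E=4 S=0 W=1
Step 4 [NS]: N:empty,E:wait,S:empty,W:wait | queues: N=0 E=4 S=0 W=1
Step 5 [EW]: N:wait,E:car1-GO,S:wait,W:car5-GO | queues: N=0 E=3 S=0 W=0
Cars crossed by step 5: 3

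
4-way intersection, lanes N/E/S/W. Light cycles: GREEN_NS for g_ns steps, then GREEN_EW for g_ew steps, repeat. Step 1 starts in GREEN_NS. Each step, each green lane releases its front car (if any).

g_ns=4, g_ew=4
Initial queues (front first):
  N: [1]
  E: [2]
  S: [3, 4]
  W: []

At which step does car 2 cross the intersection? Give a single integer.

Step 1 [NS]: N:car1-GO,E:wait,S:car3-GO,W:wait | queues: N=0 E=1 S=1 W=0
Step 2 [NS]: N:empty,E:wait,S:car4-GO,W:wait | queues: N=0 E=1 S=0 W=0
Step 3 [NS]: N:empty,E:wait,S:empty,W:wait | queues: N=0 E=1 S=0 W=0
Step 4 [NS]: N:empty,E:wait,S:empty,W:wait | queues: N=0 E=1 S=0 W=0
Step 5 [EW]: N:wait,E:car2-GO,S:wait,W:empty | queues: N=0 E=0 S=0 W=0
Car 2 crosses at step 5

5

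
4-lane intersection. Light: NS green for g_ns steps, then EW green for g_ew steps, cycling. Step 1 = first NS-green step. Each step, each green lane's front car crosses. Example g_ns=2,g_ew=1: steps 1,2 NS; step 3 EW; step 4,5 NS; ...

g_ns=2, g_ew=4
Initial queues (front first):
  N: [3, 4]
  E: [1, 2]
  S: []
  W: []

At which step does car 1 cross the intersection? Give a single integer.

Step 1 [NS]: N:car3-GO,E:wait,S:empty,W:wait | queues: N=1 E=2 S=0 W=0
Step 2 [NS]: N:car4-GO,E:wait,S:empty,W:wait | queues: N=0 E=2 S=0 W=0
Step 3 [EW]: N:wait,E:car1-GO,S:wait,W:empty | queues: N=0 E=1 S=0 W=0
Step 4 [EW]: N:wait,E:car2-GO,S:wait,W:empty | queues: N=0 E=0 S=0 W=0
Car 1 crosses at step 3

3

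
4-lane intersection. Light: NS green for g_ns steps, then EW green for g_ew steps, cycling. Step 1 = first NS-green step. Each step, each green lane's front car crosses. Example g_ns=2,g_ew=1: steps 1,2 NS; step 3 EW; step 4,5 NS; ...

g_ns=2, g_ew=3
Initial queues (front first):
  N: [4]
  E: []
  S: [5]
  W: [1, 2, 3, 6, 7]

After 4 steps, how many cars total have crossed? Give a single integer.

Step 1 [NS]: N:car4-GO,E:wait,S:car5-GO,W:wait | queues: N=0 E=0 S=0 W=5
Step 2 [NS]: N:empty,E:wait,S:empty,W:wait | queues: N=0 E=0 S=0 W=5
Step 3 [EW]: N:wait,E:empty,S:wait,W:car1-GO | queues: N=0 E=0 S=0 W=4
Step 4 [EW]: N:wait,E:empty,S:wait,W:car2-GO | queues: N=0 E=0 S=0 W=3
Cars crossed by step 4: 4

Answer: 4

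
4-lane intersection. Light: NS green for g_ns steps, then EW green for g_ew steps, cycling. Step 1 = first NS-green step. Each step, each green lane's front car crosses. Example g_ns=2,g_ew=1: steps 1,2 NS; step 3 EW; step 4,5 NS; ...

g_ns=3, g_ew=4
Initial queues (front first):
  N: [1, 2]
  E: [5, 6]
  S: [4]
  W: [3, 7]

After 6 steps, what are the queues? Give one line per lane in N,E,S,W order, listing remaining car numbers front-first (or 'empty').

Step 1 [NS]: N:car1-GO,E:wait,S:car4-GO,W:wait | queues: N=1 E=2 S=0 W=2
Step 2 [NS]: N:car2-GO,E:wait,S:empty,W:wait | queues: N=0 E=2 S=0 W=2
Step 3 [NS]: N:empty,E:wait,S:empty,W:wait | queues: N=0 E=2 S=0 W=2
Step 4 [EW]: N:wait,E:car5-GO,S:wait,W:car3-GO | queues: N=0 E=1 S=0 W=1
Step 5 [EW]: N:wait,E:car6-GO,S:wait,W:car7-GO | queues: N=0 E=0 S=0 W=0

N: empty
E: empty
S: empty
W: empty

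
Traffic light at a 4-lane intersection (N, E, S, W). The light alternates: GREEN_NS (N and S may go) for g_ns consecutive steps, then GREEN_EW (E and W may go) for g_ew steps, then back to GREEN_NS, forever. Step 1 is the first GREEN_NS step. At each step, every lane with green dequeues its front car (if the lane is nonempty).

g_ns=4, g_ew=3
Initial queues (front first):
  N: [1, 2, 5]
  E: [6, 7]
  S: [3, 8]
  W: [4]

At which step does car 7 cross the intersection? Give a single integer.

Step 1 [NS]: N:car1-GO,E:wait,S:car3-GO,W:wait | queues: N=2 E=2 S=1 W=1
Step 2 [NS]: N:car2-GO,E:wait,S:car8-GO,W:wait | queues: N=1 E=2 S=0 W=1
Step 3 [NS]: N:car5-GO,E:wait,S:empty,W:wait | queues: N=0 E=2 S=0 W=1
Step 4 [NS]: N:empty,E:wait,S:empty,W:wait | queues: N=0 E=2 S=0 W=1
Step 5 [EW]: N:wait,E:car6-GO,S:wait,W:car4-GO | queues: N=0 E=1 S=0 W=0
Step 6 [EW]: N:wait,E:car7-GO,S:wait,W:empty | queues: N=0 E=0 S=0 W=0
Car 7 crosses at step 6

6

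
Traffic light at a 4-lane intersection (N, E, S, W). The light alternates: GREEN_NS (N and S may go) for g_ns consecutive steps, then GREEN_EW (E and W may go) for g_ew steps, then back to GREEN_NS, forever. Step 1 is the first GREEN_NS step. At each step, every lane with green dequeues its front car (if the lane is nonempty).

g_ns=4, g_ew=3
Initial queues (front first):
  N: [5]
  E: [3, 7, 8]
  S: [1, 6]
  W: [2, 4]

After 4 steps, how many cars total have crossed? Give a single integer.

Answer: 3

Derivation:
Step 1 [NS]: N:car5-GO,E:wait,S:car1-GO,W:wait | queues: N=0 E=3 S=1 W=2
Step 2 [NS]: N:empty,E:wait,S:car6-GO,W:wait | queues: N=0 E=3 S=0 W=2
Step 3 [NS]: N:empty,E:wait,S:empty,W:wait | queues: N=0 E=3 S=0 W=2
Step 4 [NS]: N:empty,E:wait,S:empty,W:wait | queues: N=0 E=3 S=0 W=2
Cars crossed by step 4: 3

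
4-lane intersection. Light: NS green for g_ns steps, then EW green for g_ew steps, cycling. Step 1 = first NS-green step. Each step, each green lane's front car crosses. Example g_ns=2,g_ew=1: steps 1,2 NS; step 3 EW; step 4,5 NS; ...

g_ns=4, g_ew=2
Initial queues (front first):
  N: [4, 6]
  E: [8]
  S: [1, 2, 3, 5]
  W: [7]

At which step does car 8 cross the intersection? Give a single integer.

Step 1 [NS]: N:car4-GO,E:wait,S:car1-GO,W:wait | queues: N=1 E=1 S=3 W=1
Step 2 [NS]: N:car6-GO,E:wait,S:car2-GO,W:wait | queues: N=0 E=1 S=2 W=1
Step 3 [NS]: N:empty,E:wait,S:car3-GO,W:wait | queues: N=0 E=1 S=1 W=1
Step 4 [NS]: N:empty,E:wait,S:car5-GO,W:wait | queues: N=0 E=1 S=0 W=1
Step 5 [EW]: N:wait,E:car8-GO,S:wait,W:car7-GO | queues: N=0 E=0 S=0 W=0
Car 8 crosses at step 5

5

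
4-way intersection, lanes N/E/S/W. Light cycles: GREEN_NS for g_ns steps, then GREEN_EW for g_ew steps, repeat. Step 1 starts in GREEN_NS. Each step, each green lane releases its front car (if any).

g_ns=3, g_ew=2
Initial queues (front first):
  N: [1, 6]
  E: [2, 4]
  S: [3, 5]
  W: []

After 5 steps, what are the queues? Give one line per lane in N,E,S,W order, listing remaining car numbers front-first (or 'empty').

Step 1 [NS]: N:car1-GO,E:wait,S:car3-GO,W:wait | queues: N=1 E=2 S=1 W=0
Step 2 [NS]: N:car6-GO,E:wait,S:car5-GO,W:wait | queues: N=0 E=2 S=0 W=0
Step 3 [NS]: N:empty,E:wait,S:empty,W:wait | queues: N=0 E=2 S=0 W=0
Step 4 [EW]: N:wait,E:car2-GO,S:wait,W:empty | queues: N=0 E=1 S=0 W=0
Step 5 [EW]: N:wait,E:car4-GO,S:wait,W:empty | queues: N=0 E=0 S=0 W=0

N: empty
E: empty
S: empty
W: empty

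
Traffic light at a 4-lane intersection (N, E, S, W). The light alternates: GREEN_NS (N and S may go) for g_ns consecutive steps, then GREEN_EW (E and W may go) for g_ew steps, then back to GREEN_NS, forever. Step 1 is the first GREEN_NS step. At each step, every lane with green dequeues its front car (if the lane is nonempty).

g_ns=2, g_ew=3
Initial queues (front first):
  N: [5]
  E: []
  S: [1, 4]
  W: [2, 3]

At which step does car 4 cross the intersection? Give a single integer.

Step 1 [NS]: N:car5-GO,E:wait,S:car1-GO,W:wait | queues: N=0 E=0 S=1 W=2
Step 2 [NS]: N:empty,E:wait,S:car4-GO,W:wait | queues: N=0 E=0 S=0 W=2
Step 3 [EW]: N:wait,E:empty,S:wait,W:car2-GO | queues: N=0 E=0 S=0 W=1
Step 4 [EW]: N:wait,E:empty,S:wait,W:car3-GO | queues: N=0 E=0 S=0 W=0
Car 4 crosses at step 2

2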